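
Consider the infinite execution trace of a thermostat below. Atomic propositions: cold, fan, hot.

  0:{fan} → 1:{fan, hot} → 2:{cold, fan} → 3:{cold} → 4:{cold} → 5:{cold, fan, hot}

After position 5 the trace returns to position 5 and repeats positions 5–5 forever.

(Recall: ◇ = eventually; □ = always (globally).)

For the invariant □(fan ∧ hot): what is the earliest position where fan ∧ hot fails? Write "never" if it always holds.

At position 0 the labels are {fan}, so fan ∧ hot is false there. This is the first violation.

0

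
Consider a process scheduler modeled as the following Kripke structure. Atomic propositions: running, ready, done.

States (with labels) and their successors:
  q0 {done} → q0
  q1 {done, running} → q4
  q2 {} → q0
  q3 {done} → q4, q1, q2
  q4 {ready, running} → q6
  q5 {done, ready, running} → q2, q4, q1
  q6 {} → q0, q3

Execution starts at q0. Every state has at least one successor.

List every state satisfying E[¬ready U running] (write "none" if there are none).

{q1, q3, q4, q5, q6}

States satisfying ¬ready: {q0, q1, q2, q3, q6}.
States satisfying running: {q1, q4, q5}.
States satisfying E[¬ready U running]: {q1, q3, q4, q5, q6}.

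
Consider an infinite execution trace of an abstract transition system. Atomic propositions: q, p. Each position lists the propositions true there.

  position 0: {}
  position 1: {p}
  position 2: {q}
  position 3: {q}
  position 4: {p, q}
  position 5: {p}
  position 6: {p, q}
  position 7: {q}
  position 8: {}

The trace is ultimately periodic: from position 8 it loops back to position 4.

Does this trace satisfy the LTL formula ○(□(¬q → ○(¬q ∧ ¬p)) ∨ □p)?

The position after 0 is 1; □(¬q → ○(¬q ∧ ¬p)) ∨ □p is false there.

No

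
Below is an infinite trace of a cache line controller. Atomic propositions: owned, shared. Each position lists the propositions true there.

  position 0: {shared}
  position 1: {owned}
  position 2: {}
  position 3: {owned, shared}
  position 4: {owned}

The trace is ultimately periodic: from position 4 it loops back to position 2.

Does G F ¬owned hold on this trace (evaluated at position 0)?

Holds

F ¬owned holds at every position 0..4, and those are all positions ever visited, so G F ¬owned holds.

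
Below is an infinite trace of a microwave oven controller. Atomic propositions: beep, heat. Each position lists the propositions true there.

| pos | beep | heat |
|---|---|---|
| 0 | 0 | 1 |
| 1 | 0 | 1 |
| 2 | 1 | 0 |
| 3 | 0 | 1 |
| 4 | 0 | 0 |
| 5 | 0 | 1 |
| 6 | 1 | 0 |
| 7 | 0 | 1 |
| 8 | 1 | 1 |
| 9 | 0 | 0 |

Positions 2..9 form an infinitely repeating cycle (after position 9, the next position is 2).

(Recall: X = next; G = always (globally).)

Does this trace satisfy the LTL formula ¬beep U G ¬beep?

Walking from position 0: at position 2, G ¬beep has not yet held and ¬beep fails, so ¬beep U G ¬beep is false.

Violated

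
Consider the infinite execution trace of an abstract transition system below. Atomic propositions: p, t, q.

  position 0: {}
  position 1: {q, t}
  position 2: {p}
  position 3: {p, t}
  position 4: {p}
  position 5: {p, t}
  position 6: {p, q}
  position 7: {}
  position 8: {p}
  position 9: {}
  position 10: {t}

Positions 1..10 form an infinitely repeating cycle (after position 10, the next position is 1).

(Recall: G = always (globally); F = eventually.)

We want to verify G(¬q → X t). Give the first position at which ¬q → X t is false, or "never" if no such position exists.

Check ¬q → X t at each position in order: 0 ✓, 1 ✓, 2 ✓.
At position 3 the labels are {p, t} and the next position 4 has {p}, so ¬q → X t is false there. This is the first violation.

3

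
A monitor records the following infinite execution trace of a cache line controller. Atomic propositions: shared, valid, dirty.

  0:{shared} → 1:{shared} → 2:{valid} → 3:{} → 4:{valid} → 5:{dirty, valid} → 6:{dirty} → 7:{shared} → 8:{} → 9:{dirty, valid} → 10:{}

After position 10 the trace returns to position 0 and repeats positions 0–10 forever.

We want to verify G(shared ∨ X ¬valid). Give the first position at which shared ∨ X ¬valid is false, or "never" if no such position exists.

Check shared ∨ X ¬valid at each position in order: 0 ✓, 1 ✓, 2 ✓.
At position 3 the labels are {} and the next position 4 has {valid}, so shared ∨ X ¬valid is false there. This is the first violation.

3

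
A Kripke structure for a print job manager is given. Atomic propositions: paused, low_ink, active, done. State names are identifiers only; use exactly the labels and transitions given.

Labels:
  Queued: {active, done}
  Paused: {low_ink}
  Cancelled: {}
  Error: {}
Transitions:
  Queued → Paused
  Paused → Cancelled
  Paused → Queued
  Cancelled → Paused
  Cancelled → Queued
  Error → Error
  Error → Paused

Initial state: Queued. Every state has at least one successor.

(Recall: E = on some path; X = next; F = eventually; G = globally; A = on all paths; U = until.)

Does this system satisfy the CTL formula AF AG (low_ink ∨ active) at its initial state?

States satisfying AG (low_ink ∨ active): ∅.
States satisfying AF AG (low_ink ∨ active): ∅.
There is a path from Queued along which AG (low_ink ∨ active) never holds.
Queued ∉ Sat(AF AG (low_ink ∨ active)).

Violated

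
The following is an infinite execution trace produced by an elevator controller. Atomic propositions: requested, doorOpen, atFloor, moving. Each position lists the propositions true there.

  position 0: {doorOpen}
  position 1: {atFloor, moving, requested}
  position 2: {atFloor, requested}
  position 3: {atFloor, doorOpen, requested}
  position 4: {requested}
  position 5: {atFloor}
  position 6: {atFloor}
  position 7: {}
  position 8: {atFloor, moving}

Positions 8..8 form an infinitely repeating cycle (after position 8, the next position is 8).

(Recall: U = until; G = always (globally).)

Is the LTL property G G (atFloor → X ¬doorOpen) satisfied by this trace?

G (atFloor → X ¬doorOpen) must hold at every position from 0 onward. It fails at position 0, so G G (atFloor → X ¬doorOpen) is false.

Violated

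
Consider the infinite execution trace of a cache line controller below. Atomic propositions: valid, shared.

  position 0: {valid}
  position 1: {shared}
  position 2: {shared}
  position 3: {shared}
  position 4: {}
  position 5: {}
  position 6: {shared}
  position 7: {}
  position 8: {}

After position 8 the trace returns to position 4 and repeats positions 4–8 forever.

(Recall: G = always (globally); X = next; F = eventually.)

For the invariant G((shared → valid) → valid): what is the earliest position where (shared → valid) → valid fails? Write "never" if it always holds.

4

Check (shared → valid) → valid at each position in order: 0 ✓, 1 ✓, 2 ✓, 3 ✓.
At position 4 the labels are {}, so (shared → valid) → valid is false there. This is the first violation.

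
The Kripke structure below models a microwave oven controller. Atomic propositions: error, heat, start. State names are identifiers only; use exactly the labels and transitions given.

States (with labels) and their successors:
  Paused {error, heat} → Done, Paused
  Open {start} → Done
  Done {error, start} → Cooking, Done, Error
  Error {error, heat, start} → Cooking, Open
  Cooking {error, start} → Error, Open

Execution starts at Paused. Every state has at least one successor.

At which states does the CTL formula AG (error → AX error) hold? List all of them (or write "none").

none

States satisfying error → AX error: {Paused, Open, Done}.
States satisfying AG (error → AX error): ∅.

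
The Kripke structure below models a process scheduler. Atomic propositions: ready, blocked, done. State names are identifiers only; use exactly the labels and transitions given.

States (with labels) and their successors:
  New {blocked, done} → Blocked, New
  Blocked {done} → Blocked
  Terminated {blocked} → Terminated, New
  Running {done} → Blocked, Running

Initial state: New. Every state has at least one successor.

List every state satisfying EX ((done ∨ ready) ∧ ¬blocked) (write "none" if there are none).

States satisfying (done ∨ ready) ∧ ¬blocked: {Blocked, Running}.
States satisfying EX ((done ∨ ready) ∧ ¬blocked): {New, Blocked, Running}.

{New, Blocked, Running}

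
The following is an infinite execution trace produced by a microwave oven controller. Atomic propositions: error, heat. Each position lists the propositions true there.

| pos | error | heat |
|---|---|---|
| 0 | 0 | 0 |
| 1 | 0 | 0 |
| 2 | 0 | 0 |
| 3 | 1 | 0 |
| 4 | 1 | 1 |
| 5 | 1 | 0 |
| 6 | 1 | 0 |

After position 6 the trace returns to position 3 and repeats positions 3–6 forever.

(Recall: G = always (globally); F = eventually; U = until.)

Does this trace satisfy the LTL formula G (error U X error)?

Does not hold

error U X error must hold at every position from 0 onward. It fails at position 0, so G (error U X error) is false.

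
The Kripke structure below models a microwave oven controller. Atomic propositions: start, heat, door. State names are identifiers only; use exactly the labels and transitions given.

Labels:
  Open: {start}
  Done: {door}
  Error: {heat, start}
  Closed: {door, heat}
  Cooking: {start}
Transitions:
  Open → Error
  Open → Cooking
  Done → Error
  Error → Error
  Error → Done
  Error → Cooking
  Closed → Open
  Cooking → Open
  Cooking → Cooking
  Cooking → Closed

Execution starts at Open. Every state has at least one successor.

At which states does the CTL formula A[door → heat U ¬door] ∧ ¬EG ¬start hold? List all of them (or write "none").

States satisfying door → heat: {Open, Error, Closed, Cooking}.
States satisfying ¬door: {Open, Error, Cooking}.
States satisfying A[door → heat U ¬door]: {Open, Error, Closed, Cooking}.
States satisfying ¬start: {Done, Closed}.
States satisfying EG ¬start: ∅.
States satisfying ¬EG ¬start: {Open, Done, Error, Closed, Cooking}.
States satisfying A[door → heat U ¬door] ∧ ¬EG ¬start: {Open, Error, Closed, Cooking}.

{Open, Error, Closed, Cooking}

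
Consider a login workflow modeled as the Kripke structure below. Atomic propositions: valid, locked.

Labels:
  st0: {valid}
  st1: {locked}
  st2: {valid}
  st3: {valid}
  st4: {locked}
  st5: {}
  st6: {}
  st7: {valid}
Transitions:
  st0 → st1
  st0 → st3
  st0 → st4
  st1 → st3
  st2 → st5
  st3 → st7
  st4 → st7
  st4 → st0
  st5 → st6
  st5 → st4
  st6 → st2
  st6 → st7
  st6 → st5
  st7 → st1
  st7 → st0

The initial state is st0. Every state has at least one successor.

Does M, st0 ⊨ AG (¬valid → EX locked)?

States satisfying ¬valid → EX locked: {st0, st2, st3, st5, st7}.
States satisfying AG (¬valid → EX locked): ∅.
st1 is reachable from st0 and violates ¬valid → EX locked, so AG fails at st0.
st0 ∉ Sat(AG (¬valid → EX locked)).

Violated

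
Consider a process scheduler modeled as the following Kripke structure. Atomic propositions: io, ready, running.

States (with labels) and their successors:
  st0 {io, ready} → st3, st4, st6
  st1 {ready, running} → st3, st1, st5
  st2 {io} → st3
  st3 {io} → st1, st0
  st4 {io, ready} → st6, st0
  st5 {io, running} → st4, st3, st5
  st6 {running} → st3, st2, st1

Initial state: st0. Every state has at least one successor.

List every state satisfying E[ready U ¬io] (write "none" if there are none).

States satisfying ready: {st0, st1, st4}.
States satisfying ¬io: {st1, st6}.
States satisfying E[ready U ¬io]: {st0, st1, st4, st6}.

{st0, st1, st4, st6}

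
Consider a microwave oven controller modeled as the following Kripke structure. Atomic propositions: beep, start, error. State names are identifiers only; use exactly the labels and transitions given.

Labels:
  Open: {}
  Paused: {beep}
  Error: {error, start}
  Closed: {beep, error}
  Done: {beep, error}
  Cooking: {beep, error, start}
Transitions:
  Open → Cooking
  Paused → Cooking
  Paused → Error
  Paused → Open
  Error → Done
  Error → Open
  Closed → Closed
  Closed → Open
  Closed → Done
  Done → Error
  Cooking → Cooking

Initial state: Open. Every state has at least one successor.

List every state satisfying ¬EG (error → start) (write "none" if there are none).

States satisfying error → start: {Open, Paused, Error, Cooking}.
States satisfying EG (error → start): {Open, Paused, Error, Cooking}.
States satisfying ¬EG (error → start): {Closed, Done}.

{Closed, Done}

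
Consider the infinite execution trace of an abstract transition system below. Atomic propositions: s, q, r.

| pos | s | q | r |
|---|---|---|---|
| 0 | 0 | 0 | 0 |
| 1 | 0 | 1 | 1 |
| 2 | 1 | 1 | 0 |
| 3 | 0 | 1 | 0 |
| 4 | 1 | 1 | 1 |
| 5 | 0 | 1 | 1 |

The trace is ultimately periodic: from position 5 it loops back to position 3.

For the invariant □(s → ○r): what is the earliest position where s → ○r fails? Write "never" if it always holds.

2

Check s → ○r at each position in order: 0 ✓, 1 ✓.
At position 2 the labels are {q, s} and the next position 3 has {q}, so s → ○r is false there. This is the first violation.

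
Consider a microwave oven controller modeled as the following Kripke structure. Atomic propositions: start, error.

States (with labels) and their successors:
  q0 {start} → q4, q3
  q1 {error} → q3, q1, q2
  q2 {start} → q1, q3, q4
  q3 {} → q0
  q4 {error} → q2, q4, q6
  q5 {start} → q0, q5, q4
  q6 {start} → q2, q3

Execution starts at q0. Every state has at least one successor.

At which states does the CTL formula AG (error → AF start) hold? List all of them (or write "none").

States satisfying error → AF start: {q0, q2, q3, q5, q6}.
States satisfying AG (error → AF start): ∅.

none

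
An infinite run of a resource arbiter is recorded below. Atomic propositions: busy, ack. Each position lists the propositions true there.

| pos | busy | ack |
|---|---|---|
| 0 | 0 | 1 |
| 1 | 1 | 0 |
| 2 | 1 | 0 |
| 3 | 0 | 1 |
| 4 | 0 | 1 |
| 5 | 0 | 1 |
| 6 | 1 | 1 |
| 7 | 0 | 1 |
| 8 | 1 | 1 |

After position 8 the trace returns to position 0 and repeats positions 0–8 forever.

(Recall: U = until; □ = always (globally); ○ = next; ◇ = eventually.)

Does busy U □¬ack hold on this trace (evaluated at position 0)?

Does not hold

Walking from position 0: at position 0, □¬ack has not yet held and busy fails, so busy U □¬ack is false.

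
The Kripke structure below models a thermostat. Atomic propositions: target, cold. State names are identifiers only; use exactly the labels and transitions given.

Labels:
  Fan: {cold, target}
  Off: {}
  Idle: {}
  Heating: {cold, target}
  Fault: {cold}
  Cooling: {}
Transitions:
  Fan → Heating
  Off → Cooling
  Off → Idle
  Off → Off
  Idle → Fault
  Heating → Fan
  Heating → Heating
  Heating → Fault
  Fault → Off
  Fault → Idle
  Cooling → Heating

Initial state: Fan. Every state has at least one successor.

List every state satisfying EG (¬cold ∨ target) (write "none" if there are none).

{Fan, Off, Heating, Cooling}

States satisfying ¬cold ∨ target: {Fan, Off, Idle, Heating, Cooling}.
States satisfying EG (¬cold ∨ target): {Fan, Off, Heating, Cooling}.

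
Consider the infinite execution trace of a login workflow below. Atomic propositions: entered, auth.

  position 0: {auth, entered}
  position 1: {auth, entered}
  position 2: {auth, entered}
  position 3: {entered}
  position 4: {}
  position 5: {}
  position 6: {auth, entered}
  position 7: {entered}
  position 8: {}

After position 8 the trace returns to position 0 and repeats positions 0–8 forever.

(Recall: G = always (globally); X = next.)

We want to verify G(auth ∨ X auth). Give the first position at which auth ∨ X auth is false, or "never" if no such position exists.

Check auth ∨ X auth at each position in order: 0 ✓, 1 ✓, 2 ✓.
At position 3 the labels are {entered} and the next position 4 has {}, so auth ∨ X auth is false there. This is the first violation.

3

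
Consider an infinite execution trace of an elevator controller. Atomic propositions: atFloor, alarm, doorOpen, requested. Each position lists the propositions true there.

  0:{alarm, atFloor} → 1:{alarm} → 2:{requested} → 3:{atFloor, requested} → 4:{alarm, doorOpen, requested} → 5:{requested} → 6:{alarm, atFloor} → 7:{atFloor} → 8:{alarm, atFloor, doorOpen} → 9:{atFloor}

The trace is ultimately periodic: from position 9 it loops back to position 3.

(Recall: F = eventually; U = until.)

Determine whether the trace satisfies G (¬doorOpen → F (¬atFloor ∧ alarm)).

Yes

¬doorOpen → F (¬atFloor ∧ alarm) holds at every position 0..9, and those are all positions ever visited, so G (¬doorOpen → F (¬atFloor ∧ alarm)) holds.
Positions where ¬doorOpen holds: 0, 1, 2, 3, 5, 6, 7, 9.
Check F (¬atFloor ∧ alarm) at each: 0→ok, 1→ok, 2→ok, 3→ok, 5→ok, 6→ok, 7→ok, 9→ok.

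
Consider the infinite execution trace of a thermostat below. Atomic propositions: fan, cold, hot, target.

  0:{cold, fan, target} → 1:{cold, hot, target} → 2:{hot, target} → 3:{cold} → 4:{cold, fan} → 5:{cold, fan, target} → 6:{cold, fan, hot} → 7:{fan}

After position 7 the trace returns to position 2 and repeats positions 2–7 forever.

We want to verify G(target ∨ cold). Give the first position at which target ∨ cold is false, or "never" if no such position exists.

Check target ∨ cold at each position in order: 0 ✓, 1 ✓, 2 ✓, 3 ✓, 4 ✓, 5 ✓, 6 ✓.
At position 7 the labels are {fan}, so target ∨ cold is false there. This is the first violation.

7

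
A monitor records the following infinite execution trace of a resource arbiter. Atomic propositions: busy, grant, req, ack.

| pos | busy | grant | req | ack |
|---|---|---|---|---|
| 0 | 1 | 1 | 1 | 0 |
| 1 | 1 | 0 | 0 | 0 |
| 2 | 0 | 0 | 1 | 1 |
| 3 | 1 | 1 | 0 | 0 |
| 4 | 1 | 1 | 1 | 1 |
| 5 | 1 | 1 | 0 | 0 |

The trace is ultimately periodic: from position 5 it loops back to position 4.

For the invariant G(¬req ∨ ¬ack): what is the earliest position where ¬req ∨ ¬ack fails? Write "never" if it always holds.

Check ¬req ∨ ¬ack at each position in order: 0 ✓, 1 ✓.
At position 2 the labels are {ack, req}, so ¬req ∨ ¬ack is false there. This is the first violation.

2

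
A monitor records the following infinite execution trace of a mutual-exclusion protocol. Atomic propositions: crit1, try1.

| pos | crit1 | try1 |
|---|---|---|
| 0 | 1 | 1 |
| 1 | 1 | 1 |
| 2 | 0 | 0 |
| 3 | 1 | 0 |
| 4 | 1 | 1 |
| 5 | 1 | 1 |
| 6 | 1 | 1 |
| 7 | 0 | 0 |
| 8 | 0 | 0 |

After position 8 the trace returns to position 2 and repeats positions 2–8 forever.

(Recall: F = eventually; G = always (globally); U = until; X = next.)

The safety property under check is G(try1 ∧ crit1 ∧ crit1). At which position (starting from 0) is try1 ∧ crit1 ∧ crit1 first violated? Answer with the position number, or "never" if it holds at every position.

2

Check try1 ∧ crit1 ∧ crit1 at each position in order: 0 ✓, 1 ✓.
At position 2 the labels are {}, so try1 ∧ crit1 ∧ crit1 is false there. This is the first violation.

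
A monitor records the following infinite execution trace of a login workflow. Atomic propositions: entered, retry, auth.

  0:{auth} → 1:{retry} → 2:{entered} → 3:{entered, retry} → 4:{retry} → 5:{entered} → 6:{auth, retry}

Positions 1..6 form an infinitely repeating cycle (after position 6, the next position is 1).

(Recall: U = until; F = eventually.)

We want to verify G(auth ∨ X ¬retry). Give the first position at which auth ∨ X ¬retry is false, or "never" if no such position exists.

Check auth ∨ X ¬retry at each position in order: 0 ✓, 1 ✓.
At position 2 the labels are {entered} and the next position 3 has {entered, retry}, so auth ∨ X ¬retry is false there. This is the first violation.

2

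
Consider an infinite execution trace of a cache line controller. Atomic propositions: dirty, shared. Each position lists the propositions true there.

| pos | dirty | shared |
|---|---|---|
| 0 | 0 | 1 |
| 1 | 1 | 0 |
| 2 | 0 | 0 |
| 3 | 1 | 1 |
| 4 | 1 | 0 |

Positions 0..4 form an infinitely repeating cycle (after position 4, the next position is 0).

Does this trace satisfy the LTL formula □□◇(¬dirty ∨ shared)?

□◇(¬dirty ∨ shared) holds at every position 0..4, and those are all positions ever visited, so □□◇(¬dirty ∨ shared) holds.

Yes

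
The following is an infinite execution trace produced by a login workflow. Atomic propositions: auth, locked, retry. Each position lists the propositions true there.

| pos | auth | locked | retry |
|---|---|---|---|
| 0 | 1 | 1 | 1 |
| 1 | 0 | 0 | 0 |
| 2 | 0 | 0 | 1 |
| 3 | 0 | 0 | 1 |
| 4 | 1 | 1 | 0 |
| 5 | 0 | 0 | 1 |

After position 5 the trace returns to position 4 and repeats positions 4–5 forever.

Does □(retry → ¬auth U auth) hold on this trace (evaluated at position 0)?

retry → ¬auth U auth holds at every position 0..5, and those are all positions ever visited, so □(retry → ¬auth U auth) holds.
Positions where retry holds: 0, 2, 3, 5.
Check ¬auth U auth at each: 0→ok, 2→ok, 3→ok, 5→ok.

Yes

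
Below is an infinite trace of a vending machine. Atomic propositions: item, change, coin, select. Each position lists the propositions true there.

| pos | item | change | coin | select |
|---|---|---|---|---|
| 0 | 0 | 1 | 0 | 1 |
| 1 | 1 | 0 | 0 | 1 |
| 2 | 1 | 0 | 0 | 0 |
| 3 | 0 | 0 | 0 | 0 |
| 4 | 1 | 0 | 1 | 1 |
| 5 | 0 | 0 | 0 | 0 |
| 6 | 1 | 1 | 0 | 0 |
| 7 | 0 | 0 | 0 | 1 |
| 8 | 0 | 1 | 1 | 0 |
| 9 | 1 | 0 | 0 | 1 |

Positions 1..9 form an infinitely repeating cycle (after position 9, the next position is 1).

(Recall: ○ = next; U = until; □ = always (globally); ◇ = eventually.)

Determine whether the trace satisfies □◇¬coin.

◇¬coin holds at every position 0..9, and those are all positions ever visited, so □◇¬coin holds.

Yes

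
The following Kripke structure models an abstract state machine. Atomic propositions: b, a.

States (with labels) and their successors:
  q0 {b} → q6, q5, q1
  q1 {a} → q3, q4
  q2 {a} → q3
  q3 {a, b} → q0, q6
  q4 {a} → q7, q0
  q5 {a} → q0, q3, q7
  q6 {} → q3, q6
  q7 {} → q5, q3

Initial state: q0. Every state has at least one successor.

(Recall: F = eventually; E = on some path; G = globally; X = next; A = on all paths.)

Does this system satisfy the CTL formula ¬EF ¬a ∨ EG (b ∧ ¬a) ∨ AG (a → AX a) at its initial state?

States satisfying ¬a: {q0, q6, q7}.
States satisfying EF ¬a: {q0, q1, q2, q3, q4, q5, q6, q7}.
States satisfying ¬EF ¬a: ∅.
States satisfying b ∧ ¬a: {q0}.
States satisfying EG (b ∧ ¬a): ∅.
States satisfying ¬EF ¬a ∨ EG (b ∧ ¬a): ∅.
States satisfying a → AX a: {q0, q1, q2, q6, q7}.
States satisfying AG (a → AX a): ∅.
States satisfying ¬EF ¬a ∨ EG (b ∧ ¬a) ∨ AG (a → AX a): ∅.
q0 ∉ Sat(¬EF ¬a ∨ EG (b ∧ ¬a) ∨ AG (a → AX a)).

Violated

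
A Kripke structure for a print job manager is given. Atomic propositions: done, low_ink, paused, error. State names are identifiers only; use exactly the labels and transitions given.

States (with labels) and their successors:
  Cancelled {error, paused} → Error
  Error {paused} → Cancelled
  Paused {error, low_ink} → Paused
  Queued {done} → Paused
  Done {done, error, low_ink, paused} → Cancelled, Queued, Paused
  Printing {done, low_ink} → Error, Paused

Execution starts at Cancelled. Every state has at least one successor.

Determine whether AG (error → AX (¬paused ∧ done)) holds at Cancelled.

States satisfying error → AX (¬paused ∧ done): {Error, Queued, Printing}.
States satisfying AG (error → AX (¬paused ∧ done)): ∅.
Cancelled is reachable from Cancelled and violates error → AX (¬paused ∧ done), so AG fails at Cancelled.
Cancelled ∉ Sat(AG (error → AX (¬paused ∧ done))).

Does not hold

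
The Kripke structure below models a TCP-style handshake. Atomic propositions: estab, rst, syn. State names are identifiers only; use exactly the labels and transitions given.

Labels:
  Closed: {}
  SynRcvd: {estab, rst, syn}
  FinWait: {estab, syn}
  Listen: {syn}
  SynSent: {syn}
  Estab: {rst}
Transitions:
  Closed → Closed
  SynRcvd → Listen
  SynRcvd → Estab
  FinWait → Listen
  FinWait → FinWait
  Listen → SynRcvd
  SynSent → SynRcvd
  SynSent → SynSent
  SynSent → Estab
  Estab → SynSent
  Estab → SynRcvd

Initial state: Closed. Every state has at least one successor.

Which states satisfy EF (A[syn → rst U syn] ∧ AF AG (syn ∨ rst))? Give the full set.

States satisfying A[syn → rst U syn] ∧ AF AG (syn ∨ rst): {SynRcvd, FinWait, Listen, SynSent, Estab}.
States satisfying EF (A[syn → rst U syn] ∧ AF AG (syn ∨ rst)): {SynRcvd, FinWait, Listen, SynSent, Estab}.

{SynRcvd, FinWait, Listen, SynSent, Estab}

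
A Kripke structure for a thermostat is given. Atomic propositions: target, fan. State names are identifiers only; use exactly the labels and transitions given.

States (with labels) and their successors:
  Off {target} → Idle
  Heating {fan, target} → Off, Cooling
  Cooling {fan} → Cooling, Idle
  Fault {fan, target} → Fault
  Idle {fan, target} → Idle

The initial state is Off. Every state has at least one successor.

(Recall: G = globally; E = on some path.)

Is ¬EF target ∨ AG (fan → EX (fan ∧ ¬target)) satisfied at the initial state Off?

States satisfying target: {Off, Heating, Fault, Idle}.
States satisfying EF target: {Off, Heating, Cooling, Fault, Idle}.
States satisfying ¬EF target: ∅.
States satisfying fan → EX (fan ∧ ¬target): {Off, Heating, Cooling}.
States satisfying AG (fan → EX (fan ∧ ¬target)): ∅.
States satisfying ¬EF target ∨ AG (fan → EX (fan ∧ ¬target)): ∅.
Off ∉ Sat(¬EF target ∨ AG (fan → EX (fan ∧ ¬target))).

No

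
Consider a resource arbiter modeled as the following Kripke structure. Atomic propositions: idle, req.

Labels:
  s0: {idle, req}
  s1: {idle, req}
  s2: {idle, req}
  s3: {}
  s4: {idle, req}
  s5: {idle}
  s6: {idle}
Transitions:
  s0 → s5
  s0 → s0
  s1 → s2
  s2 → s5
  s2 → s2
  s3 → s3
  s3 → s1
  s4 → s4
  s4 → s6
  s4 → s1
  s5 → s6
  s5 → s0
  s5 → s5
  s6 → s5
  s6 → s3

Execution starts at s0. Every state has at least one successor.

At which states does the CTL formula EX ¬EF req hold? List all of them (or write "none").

States satisfying ¬EF req: ∅.
States satisfying EX ¬EF req: ∅.

none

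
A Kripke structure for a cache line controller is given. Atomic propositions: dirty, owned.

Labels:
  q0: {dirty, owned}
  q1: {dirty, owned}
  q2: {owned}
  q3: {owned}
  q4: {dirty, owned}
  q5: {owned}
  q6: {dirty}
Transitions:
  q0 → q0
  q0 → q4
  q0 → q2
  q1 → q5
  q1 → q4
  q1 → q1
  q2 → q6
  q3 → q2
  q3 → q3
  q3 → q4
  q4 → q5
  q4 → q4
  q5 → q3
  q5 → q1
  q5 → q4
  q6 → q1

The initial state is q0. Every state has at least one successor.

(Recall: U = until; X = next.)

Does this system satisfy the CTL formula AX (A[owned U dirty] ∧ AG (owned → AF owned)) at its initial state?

States satisfying A[owned U dirty] ∧ AG (owned → AF owned): {q0, q1, q2, q4, q6}.
States satisfying AX (A[owned U dirty] ∧ AG (owned → AF owned)): {q0, q2, q6}.
q0 ∈ Sat(AX (A[owned U dirty] ∧ AG (owned → AF owned))).

Satisfied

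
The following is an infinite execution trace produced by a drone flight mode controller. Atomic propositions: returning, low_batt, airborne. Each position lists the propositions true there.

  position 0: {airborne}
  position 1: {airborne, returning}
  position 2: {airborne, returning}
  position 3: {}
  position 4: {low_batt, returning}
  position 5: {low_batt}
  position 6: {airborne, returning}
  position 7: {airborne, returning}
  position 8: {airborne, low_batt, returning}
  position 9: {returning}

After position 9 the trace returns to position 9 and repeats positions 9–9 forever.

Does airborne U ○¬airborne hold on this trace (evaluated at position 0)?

Holds

Walking from position 0: ○¬airborne first holds at position 2, and airborne holds at every earlier position along the way, so airborne U ○¬airborne holds.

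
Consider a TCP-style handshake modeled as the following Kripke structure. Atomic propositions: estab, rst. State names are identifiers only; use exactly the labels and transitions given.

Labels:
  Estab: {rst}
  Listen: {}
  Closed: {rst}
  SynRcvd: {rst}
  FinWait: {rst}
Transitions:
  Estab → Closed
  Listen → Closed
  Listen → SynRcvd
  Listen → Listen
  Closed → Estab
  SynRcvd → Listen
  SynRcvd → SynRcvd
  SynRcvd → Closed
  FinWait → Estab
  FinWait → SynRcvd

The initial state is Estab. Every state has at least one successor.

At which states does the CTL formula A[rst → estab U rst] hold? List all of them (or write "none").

{Estab, Closed, SynRcvd, FinWait}

States satisfying rst → estab: {Listen}.
States satisfying rst: {Estab, Closed, SynRcvd, FinWait}.
States satisfying A[rst → estab U rst]: {Estab, Closed, SynRcvd, FinWait}.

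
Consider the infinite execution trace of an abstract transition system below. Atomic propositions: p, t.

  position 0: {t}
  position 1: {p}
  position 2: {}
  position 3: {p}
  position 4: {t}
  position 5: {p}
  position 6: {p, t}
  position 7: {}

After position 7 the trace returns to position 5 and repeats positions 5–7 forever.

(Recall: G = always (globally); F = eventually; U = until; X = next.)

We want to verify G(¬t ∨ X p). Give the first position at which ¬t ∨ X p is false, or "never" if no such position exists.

Check ¬t ∨ X p at each position in order: 0 ✓, 1 ✓, 2 ✓, 3 ✓, 4 ✓, 5 ✓.
At position 6 the labels are {p, t} and the next position 7 has {}, so ¬t ∨ X p is false there. This is the first violation.

6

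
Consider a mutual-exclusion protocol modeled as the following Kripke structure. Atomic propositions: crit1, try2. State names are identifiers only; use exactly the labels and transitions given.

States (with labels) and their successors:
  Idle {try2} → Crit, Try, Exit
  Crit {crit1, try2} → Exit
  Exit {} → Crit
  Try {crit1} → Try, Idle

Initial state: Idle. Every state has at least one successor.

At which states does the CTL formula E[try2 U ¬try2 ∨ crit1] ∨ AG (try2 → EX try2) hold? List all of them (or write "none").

{Idle, Crit, Exit, Try}

States satisfying try2: {Idle, Crit}.
States satisfying ¬try2 ∨ crit1: {Crit, Exit, Try}.
States satisfying E[try2 U ¬try2 ∨ crit1]: {Idle, Crit, Exit, Try}.
States satisfying try2 → EX try2: {Idle, Exit, Try}.
States satisfying AG (try2 → EX try2): ∅.
States satisfying E[try2 U ¬try2 ∨ crit1] ∨ AG (try2 → EX try2): {Idle, Crit, Exit, Try}.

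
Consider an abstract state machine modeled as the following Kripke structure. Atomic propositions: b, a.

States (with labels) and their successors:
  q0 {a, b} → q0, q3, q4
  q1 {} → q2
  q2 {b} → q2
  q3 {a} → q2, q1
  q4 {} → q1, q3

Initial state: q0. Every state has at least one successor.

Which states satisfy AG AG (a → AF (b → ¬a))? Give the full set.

{q1, q2, q3, q4}

States satisfying AG (a → AF (b → ¬a)): {q1, q2, q3, q4}.
States satisfying AG AG (a → AF (b → ¬a)): {q1, q2, q3, q4}.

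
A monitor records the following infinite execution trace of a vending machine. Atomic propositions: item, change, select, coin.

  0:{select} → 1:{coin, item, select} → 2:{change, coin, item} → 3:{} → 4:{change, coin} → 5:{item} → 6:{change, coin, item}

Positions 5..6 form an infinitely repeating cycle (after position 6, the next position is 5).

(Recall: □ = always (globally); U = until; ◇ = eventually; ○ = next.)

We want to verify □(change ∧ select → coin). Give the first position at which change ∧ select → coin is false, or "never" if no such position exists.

never

change ∧ select → coin holds at every position 0..6, and those are all the positions the trace ever visits, so the invariant □(change ∧ select → coin) is never violated.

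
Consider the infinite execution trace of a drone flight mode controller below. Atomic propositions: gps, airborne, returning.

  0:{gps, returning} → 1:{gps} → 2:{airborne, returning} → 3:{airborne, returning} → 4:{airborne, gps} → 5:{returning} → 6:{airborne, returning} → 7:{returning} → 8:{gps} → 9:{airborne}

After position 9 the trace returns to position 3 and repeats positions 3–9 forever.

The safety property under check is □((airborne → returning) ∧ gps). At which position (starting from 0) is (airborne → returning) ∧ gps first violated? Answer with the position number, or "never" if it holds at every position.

Check (airborne → returning) ∧ gps at each position in order: 0 ✓, 1 ✓.
At position 2 the labels are {airborne, returning}, so (airborne → returning) ∧ gps is false there. This is the first violation.

2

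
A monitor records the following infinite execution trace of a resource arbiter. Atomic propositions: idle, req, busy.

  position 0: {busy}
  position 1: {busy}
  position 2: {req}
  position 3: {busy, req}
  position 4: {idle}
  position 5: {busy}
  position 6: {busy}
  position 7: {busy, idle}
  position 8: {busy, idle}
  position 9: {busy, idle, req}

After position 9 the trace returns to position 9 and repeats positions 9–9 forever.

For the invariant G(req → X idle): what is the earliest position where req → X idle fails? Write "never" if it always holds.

Check req → X idle at each position in order: 0 ✓, 1 ✓.
At position 2 the labels are {req} and the next position 3 has {busy, req}, so req → X idle is false there. This is the first violation.

2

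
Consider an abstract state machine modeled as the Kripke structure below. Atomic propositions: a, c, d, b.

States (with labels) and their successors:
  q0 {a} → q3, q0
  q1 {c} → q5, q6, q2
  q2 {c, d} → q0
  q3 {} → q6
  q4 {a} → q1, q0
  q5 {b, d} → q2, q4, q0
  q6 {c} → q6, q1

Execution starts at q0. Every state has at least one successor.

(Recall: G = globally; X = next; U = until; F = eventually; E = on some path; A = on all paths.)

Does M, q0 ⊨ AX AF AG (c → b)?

States satisfying AF AG (c → b): ∅.
States satisfying AX AF AG (c → b): ∅.
q0 ∉ Sat(AX AF AG (c → b)).

Does not hold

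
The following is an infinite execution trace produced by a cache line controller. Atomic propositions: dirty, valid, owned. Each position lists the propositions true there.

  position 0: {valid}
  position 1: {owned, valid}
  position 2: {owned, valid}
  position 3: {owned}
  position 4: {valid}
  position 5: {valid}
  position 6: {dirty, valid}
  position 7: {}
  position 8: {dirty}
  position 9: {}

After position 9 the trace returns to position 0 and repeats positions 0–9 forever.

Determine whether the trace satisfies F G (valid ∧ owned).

G (valid ∧ owned) is false at every position 0..9, so it never becomes true and F G (valid ∧ owned) fails.

No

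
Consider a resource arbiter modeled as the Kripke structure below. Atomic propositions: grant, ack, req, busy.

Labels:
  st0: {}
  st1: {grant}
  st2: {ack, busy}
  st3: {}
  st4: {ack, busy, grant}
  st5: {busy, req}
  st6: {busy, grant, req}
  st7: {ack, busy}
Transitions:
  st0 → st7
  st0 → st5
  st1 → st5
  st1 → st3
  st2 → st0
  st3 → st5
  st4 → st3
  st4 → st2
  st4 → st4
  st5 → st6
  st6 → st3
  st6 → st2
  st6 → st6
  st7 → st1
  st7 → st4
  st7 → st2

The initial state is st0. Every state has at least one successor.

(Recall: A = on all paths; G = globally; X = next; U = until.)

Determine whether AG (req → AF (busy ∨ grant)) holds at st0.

Yes

States satisfying req → AF (busy ∨ grant): {st0, st1, st2, st3, st4, st5, st6, st7}.
States satisfying AG (req → AF (busy ∨ grant)): {st0, st1, st2, st3, st4, st5, st6, st7}.
Every state reachable from st0 satisfies req → AF (busy ∨ grant).
st0 ∈ Sat(AG (req → AF (busy ∨ grant))).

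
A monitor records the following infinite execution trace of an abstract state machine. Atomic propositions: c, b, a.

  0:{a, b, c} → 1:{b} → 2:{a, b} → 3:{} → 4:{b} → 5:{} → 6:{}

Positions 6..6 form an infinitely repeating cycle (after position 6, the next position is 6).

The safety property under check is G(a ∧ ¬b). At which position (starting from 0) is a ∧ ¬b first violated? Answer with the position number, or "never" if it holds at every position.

0

At position 0 the labels are {a, b, c}, so a ∧ ¬b is false there. This is the first violation.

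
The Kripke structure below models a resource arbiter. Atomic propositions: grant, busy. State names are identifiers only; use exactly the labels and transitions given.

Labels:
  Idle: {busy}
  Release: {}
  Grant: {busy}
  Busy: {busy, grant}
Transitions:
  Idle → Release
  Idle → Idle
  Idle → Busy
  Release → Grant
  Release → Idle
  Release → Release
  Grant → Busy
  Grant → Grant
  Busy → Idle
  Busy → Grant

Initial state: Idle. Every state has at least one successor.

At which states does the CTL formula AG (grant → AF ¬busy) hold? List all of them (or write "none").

none

States satisfying grant → AF ¬busy: {Idle, Release, Grant}.
States satisfying AG (grant → AF ¬busy): ∅.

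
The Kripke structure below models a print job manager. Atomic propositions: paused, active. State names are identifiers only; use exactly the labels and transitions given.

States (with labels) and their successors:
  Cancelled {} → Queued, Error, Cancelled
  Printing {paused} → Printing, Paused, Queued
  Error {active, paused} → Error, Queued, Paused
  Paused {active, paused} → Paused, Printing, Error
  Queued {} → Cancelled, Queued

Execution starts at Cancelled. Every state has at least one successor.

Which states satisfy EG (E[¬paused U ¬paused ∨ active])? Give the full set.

States satisfying E[¬paused U ¬paused ∨ active]: {Cancelled, Error, Paused, Queued}.
States satisfying EG (E[¬paused U ¬paused ∨ active]): {Cancelled, Error, Paused, Queued}.

{Cancelled, Error, Paused, Queued}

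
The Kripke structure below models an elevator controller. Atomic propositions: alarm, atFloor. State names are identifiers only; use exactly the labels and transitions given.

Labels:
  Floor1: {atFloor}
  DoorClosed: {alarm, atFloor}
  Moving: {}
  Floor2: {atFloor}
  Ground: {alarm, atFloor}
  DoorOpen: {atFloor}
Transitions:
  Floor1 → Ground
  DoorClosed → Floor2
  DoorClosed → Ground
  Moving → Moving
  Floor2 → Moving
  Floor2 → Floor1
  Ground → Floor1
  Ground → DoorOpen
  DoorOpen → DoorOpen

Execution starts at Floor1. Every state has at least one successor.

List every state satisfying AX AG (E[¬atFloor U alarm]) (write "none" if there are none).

States satisfying AG (E[¬atFloor U alarm]): ∅.
States satisfying AX AG (E[¬atFloor U alarm]): ∅.

none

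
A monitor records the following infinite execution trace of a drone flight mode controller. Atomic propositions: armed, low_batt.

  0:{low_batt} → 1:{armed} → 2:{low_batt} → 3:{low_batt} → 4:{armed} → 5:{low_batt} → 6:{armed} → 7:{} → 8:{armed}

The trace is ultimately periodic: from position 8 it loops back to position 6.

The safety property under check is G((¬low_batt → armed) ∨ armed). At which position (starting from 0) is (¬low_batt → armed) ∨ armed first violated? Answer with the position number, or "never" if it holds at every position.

7

Check (¬low_batt → armed) ∨ armed at each position in order: 0 ✓, 1 ✓, 2 ✓, 3 ✓, 4 ✓, 5 ✓, 6 ✓.
At position 7 the labels are {}, so (¬low_batt → armed) ∨ armed is false there. This is the first violation.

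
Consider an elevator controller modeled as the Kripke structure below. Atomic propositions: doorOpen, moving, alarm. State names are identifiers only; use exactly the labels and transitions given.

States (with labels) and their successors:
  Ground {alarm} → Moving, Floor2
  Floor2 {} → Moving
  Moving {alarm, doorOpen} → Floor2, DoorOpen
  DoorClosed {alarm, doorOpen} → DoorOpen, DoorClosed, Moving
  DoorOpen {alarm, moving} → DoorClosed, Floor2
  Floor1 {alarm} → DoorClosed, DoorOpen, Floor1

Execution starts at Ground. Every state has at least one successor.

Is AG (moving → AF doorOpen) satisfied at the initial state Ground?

States satisfying moving → AF doorOpen: {Ground, Floor2, Moving, DoorClosed, DoorOpen, Floor1}.
States satisfying AG (moving → AF doorOpen): {Ground, Floor2, Moving, DoorClosed, DoorOpen, Floor1}.
Every state reachable from Ground satisfies moving → AF doorOpen.
Ground ∈ Sat(AG (moving → AF doorOpen)).

Yes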